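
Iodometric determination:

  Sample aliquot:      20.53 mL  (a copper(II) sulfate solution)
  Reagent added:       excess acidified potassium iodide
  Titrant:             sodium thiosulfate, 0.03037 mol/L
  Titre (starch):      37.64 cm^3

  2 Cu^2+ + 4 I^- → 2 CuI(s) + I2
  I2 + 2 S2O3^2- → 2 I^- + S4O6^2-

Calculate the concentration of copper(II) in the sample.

n(S2O3^2-) = 0.03764 × 0.03037 = 1.143 × 10^-3 mol
n(I2) = n(S2O3^2-)/2 = 5.716 × 10^-4 mol
From the 2:1 ratio, n(Cu2+) in the aliquot = 2/1 × 5.716 × 10^-4 = 1.143 × 10^-3 mol
[Cu2+] = 1.143 × 10^-3 / 0.02053 = 0.05568 mol/L

0.05568 mol/L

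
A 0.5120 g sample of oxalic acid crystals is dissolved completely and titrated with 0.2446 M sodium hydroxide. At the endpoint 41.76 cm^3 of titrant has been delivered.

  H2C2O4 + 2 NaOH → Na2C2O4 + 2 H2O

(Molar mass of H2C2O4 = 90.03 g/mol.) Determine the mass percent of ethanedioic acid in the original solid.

89.81 %

n(NaOH) = 0.04176 L × 0.2446 mol/L = 0.01021 mol
From the 1:2 ratio, n(H2C2O4) = 1/2 × 0.01021 = 5.107 × 10^-3 mol
mass of H2C2O4 = 5.107 × 10^-3 × 90.03 g/mol = 0.4598 g
% H2C2O4 = 0.4598 / 0.5120 × 100 = 89.81 %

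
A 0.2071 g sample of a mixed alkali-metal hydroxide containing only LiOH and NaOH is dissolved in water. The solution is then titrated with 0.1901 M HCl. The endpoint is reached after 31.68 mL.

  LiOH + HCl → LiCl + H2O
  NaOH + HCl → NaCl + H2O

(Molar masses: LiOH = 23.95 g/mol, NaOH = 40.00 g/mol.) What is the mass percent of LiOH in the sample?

n(HCl) = 0.03168 × 0.1901 = 6.022 × 10^-3 mol
Let x = n(LiOH), y = n(NaOH).
Titrant: 1x + 1y = 6.022 × 10^-3;  mass: 23.95x + 40.00y = 0.2071
Solving, x = 2.106 × 10^-3 mol, y = 3.917 × 10^-3 mol
mass of LiOH = 2.106 × 10^-3 × 23.95 = 0.05043 g
% LiOH = 0.05043 / 0.2071 × 100 = 24.35 %

24.35 %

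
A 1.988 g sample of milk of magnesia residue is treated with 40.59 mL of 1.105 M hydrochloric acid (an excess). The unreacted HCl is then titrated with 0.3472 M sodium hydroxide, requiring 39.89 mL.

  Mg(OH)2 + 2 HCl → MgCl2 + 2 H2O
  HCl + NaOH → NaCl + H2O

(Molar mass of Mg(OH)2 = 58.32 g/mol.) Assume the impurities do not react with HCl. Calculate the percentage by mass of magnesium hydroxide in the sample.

45.47 %

n(HCl) added = 0.04059 × 1.105 = 0.04485 mol
n(NaOH) used in back-titration = 0.03989 × 0.3472 = 0.01385 mol
n(HCl) left over = 0.01385 mol (1:1 ratio)
n(HCl) consumed by analyte = 0.04485 − 0.01385 = 0.03100 mol
From the 1:2 ratio, n(Mg(OH)2) = 1/2 × 0.03100 = 0.01550 mol
mass of Mg(OH)2 = 0.01550 × 58.32 = 0.9040 g
% Mg(OH)2 = 0.9040 / 1.988 × 100 = 45.47 %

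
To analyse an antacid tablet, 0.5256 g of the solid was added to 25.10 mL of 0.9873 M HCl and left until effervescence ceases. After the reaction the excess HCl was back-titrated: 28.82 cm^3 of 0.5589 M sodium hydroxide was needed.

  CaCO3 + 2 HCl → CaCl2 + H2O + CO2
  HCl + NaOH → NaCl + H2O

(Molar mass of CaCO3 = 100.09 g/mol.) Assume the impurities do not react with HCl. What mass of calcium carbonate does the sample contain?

0.4341 g

n(HCl) added = 0.02510 × 0.9873 = 0.02478 mol
n(NaOH) used in back-titration = 0.02882 × 0.5589 = 0.01611 mol
n(HCl) left over = 0.01611 mol (1:1 ratio)
n(HCl) consumed by analyte = 0.02478 − 0.01611 = 8.674 × 10^-3 mol
From the 1:2 ratio, n(CaCO3) = 1/2 × 8.674 × 10^-3 = 4.337 × 10^-3 mol
mass of CaCO3 = 4.337 × 10^-3 × 100.09 = 0.4341 g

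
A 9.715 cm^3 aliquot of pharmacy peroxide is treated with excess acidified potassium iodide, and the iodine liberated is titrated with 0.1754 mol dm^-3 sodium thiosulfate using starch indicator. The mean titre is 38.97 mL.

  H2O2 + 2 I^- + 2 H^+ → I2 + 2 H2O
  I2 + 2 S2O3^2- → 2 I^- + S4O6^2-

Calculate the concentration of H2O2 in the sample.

n(S2O3^2-) = 0.03897 × 0.1754 = 6.835 × 10^-3 mol
n(I2) = n(S2O3^2-)/2 = 3.418 × 10^-3 mol
n(H2O2) in the aliquot = 3.418 × 10^-3 mol (1:1 ratio)
[H2O2] = 3.418 × 10^-3 / 0.009715 = 0.3518 mol/L

0.3518 mol/L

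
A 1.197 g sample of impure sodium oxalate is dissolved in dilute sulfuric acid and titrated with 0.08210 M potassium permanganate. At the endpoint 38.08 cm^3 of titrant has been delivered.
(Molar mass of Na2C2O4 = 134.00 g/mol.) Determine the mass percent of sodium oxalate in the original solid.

87.50 %

2 MnO4^- + 5 C2O4^2- + 16 H^+ → 2 Mn^2+ + 10 CO2 + 8 H2O
n(KMnO4) = 0.03808 L × 0.08210 mol/L = 3.126 × 10^-3 mol
From the 5:2 ratio, n(Na2C2O4) = 5/2 × 3.126 × 10^-3 = 7.816 × 10^-3 mol
mass of Na2C2O4 = 7.816 × 10^-3 × 134.00 g/mol = 1.047 g
% Na2C2O4 = 1.047 / 1.197 × 100 = 87.50 %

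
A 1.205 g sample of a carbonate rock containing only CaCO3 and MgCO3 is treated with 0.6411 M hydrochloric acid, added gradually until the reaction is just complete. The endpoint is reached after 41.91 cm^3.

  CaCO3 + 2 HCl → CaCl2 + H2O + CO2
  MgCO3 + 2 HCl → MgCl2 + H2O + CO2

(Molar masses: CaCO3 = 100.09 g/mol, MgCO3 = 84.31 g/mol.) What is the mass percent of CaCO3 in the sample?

n(HCl) = 0.04191 × 0.6411 = 0.02687 mol
Let x = n(CaCO3), y = n(MgCO3).
Titrant: 2x + 2y = 0.02687;  mass: 100.09x + 84.31y = 1.205
Solving, x = 4.585 × 10^-3 mol, y = 8.849 × 10^-3 mol
mass of CaCO3 = 4.585 × 10^-3 × 100.09 = 0.4590 g
% CaCO3 = 0.4590 / 1.205 × 100 = 38.09 %

38.09 %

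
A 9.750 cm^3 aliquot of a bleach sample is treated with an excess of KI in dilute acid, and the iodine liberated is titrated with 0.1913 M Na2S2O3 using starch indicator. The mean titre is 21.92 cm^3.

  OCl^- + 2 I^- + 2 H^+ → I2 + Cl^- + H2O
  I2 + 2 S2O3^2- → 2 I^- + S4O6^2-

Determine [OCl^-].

0.2150 M

n(S2O3^2-) = 0.02192 × 0.1913 = 4.193 × 10^-3 mol
n(I2) = n(S2O3^2-)/2 = 2.097 × 10^-3 mol
n(OCl^-) in the aliquot = 2.097 × 10^-3 mol (1:1 ratio)
[OCl^-] = 2.097 × 10^-3 / 0.009750 = 0.2150 mol/L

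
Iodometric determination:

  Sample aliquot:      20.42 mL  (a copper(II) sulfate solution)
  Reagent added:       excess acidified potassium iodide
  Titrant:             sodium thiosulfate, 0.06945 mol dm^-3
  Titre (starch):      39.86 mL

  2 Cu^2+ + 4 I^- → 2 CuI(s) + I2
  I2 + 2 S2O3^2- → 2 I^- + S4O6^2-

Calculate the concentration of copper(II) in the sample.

0.1356 mol/L

n(S2O3^2-) = 0.03986 × 0.06945 = 2.768 × 10^-3 mol
n(I2) = n(S2O3^2-)/2 = 1.384 × 10^-3 mol
From the 2:1 ratio, n(Cu2+) in the aliquot = 2/1 × 1.384 × 10^-3 = 2.768 × 10^-3 mol
[Cu2+] = 2.768 × 10^-3 / 0.02042 = 0.1356 mol/L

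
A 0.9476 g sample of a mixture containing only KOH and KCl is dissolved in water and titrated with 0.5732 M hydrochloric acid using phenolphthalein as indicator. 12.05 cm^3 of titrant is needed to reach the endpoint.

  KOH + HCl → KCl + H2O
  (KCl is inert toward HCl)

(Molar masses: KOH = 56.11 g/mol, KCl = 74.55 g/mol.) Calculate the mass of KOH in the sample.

0.3876 g

n(HCl) = 0.01205 × 0.5732 = 6.907 × 10^-3 mol
Let x = n(KOH), y = n(KCl).
Titrant: 1x = 6.907 × 10^-3;  mass: 56.11x + 74.55y = 0.9476
Solving, x = 6.907 × 10^-3 mol, y = 7.512 × 10^-3 mol
mass of KOH = 6.907 × 10^-3 × 56.11 = 0.3876 g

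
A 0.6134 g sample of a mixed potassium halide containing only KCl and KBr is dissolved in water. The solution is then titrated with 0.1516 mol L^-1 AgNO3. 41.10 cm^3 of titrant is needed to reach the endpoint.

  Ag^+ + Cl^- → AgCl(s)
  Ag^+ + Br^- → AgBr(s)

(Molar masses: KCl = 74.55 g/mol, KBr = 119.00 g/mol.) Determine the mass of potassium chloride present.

0.2148 g

n(AgNO3) = 0.04110 × 0.1516 = 6.231 × 10^-3 mol
Let x = n(KCl), y = n(KBr).
Titrant: 1x + 1y = 6.231 × 10^-3;  mass: 74.55x + 119.00y = 0.6134
Solving, x = 2.881 × 10^-3 mol, y = 3.350 × 10^-3 mol
mass of KCl = 2.881 × 10^-3 × 74.55 = 0.2148 g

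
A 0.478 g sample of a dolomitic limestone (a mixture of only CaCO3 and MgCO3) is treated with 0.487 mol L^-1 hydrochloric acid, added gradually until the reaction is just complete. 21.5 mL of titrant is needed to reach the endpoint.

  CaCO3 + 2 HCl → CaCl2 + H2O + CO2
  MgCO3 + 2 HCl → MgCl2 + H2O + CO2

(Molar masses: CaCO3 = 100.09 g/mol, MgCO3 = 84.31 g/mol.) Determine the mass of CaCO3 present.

0.232 g

n(HCl) = 0.0215 × 0.487 = 0.0105 mol
Let x = n(CaCO3), y = n(MgCO3).
Titrant: 2x + 2y = 0.0105;  mass: 100.09x + 84.31y = 0.478
Solving, x = 2.32 × 10^-3 mol, y = 2.91 × 10^-3 mol
mass of CaCO3 = 2.32 × 10^-3 × 100.09 = 0.232 g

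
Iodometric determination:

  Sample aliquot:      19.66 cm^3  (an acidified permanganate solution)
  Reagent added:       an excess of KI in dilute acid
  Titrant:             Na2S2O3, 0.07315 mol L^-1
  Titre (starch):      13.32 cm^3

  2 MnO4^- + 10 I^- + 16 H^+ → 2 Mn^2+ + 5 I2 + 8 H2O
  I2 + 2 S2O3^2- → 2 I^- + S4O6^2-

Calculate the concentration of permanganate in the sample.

n(S2O3^2-) = 0.01332 × 0.07315 = 9.744 × 10^-4 mol
n(I2) = n(S2O3^2-)/2 = 4.872 × 10^-4 mol
From the 2:5 ratio, n(MnO4^-) in the aliquot = 2/5 × 4.872 × 10^-4 = 1.949 × 10^-4 mol
[MnO4^-] = 1.949 × 10^-4 / 0.01966 = 0.009912 mol/L

0.009912 mol/L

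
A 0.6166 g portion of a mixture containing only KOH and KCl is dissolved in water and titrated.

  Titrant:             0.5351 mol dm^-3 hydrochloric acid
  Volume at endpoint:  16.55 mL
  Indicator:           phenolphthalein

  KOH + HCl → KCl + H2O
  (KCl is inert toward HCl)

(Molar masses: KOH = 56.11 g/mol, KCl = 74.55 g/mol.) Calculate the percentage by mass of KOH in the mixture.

80.59 %

n(HCl) = 0.01655 × 0.5351 = 8.856 × 10^-3 mol
Let x = n(KOH), y = n(KCl).
Titrant: 1x = 8.856 × 10^-3;  mass: 56.11x + 74.55y = 0.6166
Solving, x = 8.856 × 10^-3 mol, y = 1.606 × 10^-3 mol
mass of KOH = 8.856 × 10^-3 × 56.11 = 0.4969 g
% KOH = 0.4969 / 0.6166 × 100 = 80.59 %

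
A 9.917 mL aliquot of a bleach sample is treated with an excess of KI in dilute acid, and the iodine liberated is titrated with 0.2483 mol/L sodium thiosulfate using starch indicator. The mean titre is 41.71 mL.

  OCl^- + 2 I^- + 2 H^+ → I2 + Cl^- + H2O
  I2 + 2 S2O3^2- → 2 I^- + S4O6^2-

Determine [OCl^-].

0.5222 mol/L

n(S2O3^2-) = 0.04171 × 0.2483 = 0.01036 mol
n(I2) = n(S2O3^2-)/2 = 5.178 × 10^-3 mol
n(OCl^-) in the aliquot = 5.178 × 10^-3 mol (1:1 ratio)
[OCl^-] = 5.178 × 10^-3 / 0.009917 = 0.5222 mol/L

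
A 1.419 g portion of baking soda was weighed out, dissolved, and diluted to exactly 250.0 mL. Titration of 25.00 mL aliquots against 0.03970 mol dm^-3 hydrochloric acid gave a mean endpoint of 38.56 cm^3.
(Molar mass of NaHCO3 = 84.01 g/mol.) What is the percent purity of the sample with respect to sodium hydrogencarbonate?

90.63 %

NaHCO3 + HCl → NaCl + H2O + CO2
n(HCl) per titration = 0.03856 × 0.03970 = 1.531 × 10^-3 mol
n(NaHCO3) in each aliquot = 1.531 × 10^-3 mol (1:1 ratio)
n(NaHCO3) in the whole flask = 1.531 × 10^-3 × 250.0/25.00 = 0.01531 mol
mass of NaHCO3 = 0.01531 × 84.01 = 1.286 g
% NaHCO3 = 1.286 / 1.419 × 100 = 90.63 %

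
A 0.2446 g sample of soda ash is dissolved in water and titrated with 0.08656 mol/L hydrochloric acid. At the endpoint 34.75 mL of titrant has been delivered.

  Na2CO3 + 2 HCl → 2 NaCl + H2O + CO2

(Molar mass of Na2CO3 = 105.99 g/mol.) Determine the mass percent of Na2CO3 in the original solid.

n(HCl) = 0.03475 L × 0.08656 mol/L = 3.008 × 10^-3 mol
From the 1:2 ratio, n(Na2CO3) = 1/2 × 3.008 × 10^-3 = 1.504 × 10^-3 mol
mass of Na2CO3 = 1.504 × 10^-3 × 105.99 g/mol = 0.1594 g
% Na2CO3 = 0.1594 / 0.2446 × 100 = 65.17 %

65.17 %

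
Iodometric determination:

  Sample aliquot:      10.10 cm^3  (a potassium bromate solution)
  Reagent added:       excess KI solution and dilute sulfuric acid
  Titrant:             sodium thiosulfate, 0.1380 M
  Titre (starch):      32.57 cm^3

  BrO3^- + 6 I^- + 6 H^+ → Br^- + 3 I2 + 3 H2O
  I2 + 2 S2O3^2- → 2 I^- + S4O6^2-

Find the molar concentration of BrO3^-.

0.07417 M

n(S2O3^2-) = 0.03257 × 0.1380 = 4.495 × 10^-3 mol
n(I2) = n(S2O3^2-)/2 = 2.247 × 10^-3 mol
From the 1:3 ratio, n(BrO3^-) in the aliquot = 1/3 × 2.247 × 10^-3 = 7.491 × 10^-4 mol
[BrO3^-] = 7.491 × 10^-4 / 0.01010 = 0.07417 mol/L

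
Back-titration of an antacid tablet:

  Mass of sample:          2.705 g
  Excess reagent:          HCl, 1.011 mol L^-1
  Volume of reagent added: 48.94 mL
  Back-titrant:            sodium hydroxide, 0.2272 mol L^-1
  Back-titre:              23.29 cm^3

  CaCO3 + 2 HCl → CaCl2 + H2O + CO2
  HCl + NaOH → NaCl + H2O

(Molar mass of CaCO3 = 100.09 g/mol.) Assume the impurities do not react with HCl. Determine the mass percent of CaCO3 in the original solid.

81.75 %

n(HCl) added = 0.04894 × 1.011 = 0.04948 mol
n(NaOH) used in back-titration = 0.02329 × 0.2272 = 5.291 × 10^-3 mol
n(HCl) left over = 5.291 × 10^-3 mol (1:1 ratio)
n(HCl) consumed by analyte = 0.04948 − 5.291 × 10^-3 = 0.04419 mol
From the 1:2 ratio, n(CaCO3) = 1/2 × 0.04419 = 0.02209 mol
mass of CaCO3 = 0.02209 × 100.09 = 2.211 g
% CaCO3 = 2.211 / 2.705 × 100 = 81.75 %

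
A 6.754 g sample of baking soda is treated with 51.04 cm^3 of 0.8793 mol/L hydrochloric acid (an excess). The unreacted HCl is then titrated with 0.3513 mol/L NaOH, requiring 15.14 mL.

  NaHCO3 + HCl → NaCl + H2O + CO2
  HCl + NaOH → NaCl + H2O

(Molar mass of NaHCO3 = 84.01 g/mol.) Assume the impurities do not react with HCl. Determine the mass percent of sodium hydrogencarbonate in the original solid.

n(HCl) added = 0.05104 × 0.8793 = 0.04488 mol
n(NaOH) used in back-titration = 0.01514 × 0.3513 = 5.319 × 10^-3 mol
n(HCl) left over = 5.319 × 10^-3 mol (1:1 ratio)
n(HCl) consumed by analyte = 0.04488 − 5.319 × 10^-3 = 0.03956 mol
n(NaHCO3) = 0.03956 mol (1:1 ratio)
mass of NaHCO3 = 0.03956 × 84.01 = 3.324 g
% NaHCO3 = 3.324 / 6.754 × 100 = 49.21 %

49.21 %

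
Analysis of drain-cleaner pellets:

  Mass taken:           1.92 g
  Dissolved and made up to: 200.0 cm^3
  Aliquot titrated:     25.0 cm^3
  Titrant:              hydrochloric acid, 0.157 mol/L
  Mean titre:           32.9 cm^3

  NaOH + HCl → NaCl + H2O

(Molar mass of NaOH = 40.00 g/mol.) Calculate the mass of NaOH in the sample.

n(HCl) per titration = 0.0329 × 0.157 = 5.17 × 10^-3 mol
n(NaOH) in each aliquot = 5.17 × 10^-3 mol (1:1 ratio)
n(NaOH) in the whole flask = 5.17 × 10^-3 × 200.0/25.0 = 0.0413 mol
mass of NaOH = 0.0413 × 40.00 = 1.65 g

1.65 g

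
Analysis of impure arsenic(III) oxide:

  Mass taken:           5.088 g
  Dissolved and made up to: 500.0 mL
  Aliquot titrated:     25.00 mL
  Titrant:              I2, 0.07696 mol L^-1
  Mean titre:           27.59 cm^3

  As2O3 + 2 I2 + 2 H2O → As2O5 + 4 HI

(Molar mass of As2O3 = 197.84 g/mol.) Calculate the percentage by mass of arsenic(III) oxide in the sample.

n(I2) per titration = 0.02759 × 0.07696 = 2.123 × 10^-3 mol
From the 1:2 ratio, n(As2O3) in each aliquot = 1/2 × 2.123 × 10^-3 = 1.062 × 10^-3 mol
n(As2O3) in the whole flask = 1.062 × 10^-3 × 500.0/25.00 = 0.02123 mol
mass of As2O3 = 0.02123 × 197.84 = 4.201 g
% As2O3 = 4.201 / 5.088 × 100 = 82.56 %

82.56 %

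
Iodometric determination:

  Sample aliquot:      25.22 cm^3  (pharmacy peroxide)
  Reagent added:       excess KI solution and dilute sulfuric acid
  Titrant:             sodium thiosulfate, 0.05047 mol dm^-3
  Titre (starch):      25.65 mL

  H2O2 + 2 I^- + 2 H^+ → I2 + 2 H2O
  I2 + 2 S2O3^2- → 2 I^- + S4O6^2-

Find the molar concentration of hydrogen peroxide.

n(S2O3^2-) = 0.02565 × 0.05047 = 1.295 × 10^-3 mol
n(I2) = n(S2O3^2-)/2 = 6.473 × 10^-4 mol
n(H2O2) in the aliquot = 6.473 × 10^-4 mol (1:1 ratio)
[H2O2] = 6.473 × 10^-4 / 0.02522 = 0.02567 mol/L

0.02567 mol/L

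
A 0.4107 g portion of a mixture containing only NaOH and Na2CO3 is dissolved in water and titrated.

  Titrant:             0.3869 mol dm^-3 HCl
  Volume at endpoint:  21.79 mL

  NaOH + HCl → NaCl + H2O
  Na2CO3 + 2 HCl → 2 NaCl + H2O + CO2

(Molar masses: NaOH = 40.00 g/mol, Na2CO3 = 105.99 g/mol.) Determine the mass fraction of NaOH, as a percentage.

27.04 %

n(HCl) = 0.02179 × 0.3869 = 8.431 × 10^-3 mol
Let x = n(NaOH), y = n(Na2CO3).
Titrant: 1x + 2y = 8.431 × 10^-3;  mass: 40.00x + 105.99y = 0.4107
Solving, x = 2.776 × 10^-3 mol, y = 2.827 × 10^-3 mol
mass of NaOH = 2.776 × 10^-3 × 40.00 = 0.1110 g
% NaOH = 0.1110 / 0.4107 × 100 = 27.04 %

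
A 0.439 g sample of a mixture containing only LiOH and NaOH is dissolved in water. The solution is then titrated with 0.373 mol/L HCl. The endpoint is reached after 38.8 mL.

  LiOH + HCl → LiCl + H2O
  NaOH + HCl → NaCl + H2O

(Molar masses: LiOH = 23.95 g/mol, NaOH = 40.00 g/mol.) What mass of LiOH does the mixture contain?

n(HCl) = 0.0388 × 0.373 = 0.0145 mol
Let x = n(LiOH), y = n(NaOH).
Titrant: 1x + 1y = 0.0145;  mass: 23.95x + 40.00y = 0.439
Solving, x = 8.72 × 10^-3 mol, y = 5.76 × 10^-3 mol
mass of LiOH = 8.72 × 10^-3 × 23.95 = 0.209 g

0.209 g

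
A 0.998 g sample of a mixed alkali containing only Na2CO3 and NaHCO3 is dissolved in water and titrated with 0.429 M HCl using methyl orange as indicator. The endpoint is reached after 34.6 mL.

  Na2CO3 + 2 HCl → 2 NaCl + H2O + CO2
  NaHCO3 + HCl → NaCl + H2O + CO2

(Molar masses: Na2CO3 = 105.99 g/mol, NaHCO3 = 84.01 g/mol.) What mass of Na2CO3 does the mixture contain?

0.425 g

n(HCl) = 0.0346 × 0.429 = 0.0148 mol
Let x = n(Na2CO3), y = n(NaHCO3).
Titrant: 2x + 1y = 0.0148;  mass: 105.99x + 84.01y = 0.998
Solving, x = 4.01 × 10^-3 mol, y = 6.82 × 10^-3 mol
mass of Na2CO3 = 4.01 × 10^-3 × 105.99 = 0.425 g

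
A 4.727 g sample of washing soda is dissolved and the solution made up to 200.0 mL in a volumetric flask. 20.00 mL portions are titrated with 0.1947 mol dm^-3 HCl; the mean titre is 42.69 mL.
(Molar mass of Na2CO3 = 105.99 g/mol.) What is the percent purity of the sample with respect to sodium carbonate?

Na2CO3 + 2 HCl → 2 NaCl + H2O + CO2
n(HCl) per titration = 0.04269 × 0.1947 = 8.312 × 10^-3 mol
From the 1:2 ratio, n(Na2CO3) in each aliquot = 1/2 × 8.312 × 10^-3 = 4.156 × 10^-3 mol
n(Na2CO3) in the whole flask = 4.156 × 10^-3 × 200.0/20.00 = 0.04156 mol
mass of Na2CO3 = 0.04156 × 105.99 = 4.405 g
% Na2CO3 = 4.405 / 4.727 × 100 = 93.18 %

93.18 %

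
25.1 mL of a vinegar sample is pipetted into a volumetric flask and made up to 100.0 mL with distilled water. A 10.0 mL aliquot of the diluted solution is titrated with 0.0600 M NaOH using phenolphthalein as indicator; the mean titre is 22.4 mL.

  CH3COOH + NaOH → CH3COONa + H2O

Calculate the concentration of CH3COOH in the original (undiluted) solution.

n(NaOH) = 0.0224 × 0.0600 = 1.34 × 10^-3 mol
n(CH3COOH) in the aliquot = 1.34 × 10^-3 mol (1:1 ratio)
[CH3COOH]_dilute = 1.34 × 10^-3 / 0.0100 = 0.134 mol/L
Dilution factor = 100.0 / 25.1 = 3.984
[CH3COOH]_stock = 0.134 × 3.984 = 0.535 mol/L

0.535 M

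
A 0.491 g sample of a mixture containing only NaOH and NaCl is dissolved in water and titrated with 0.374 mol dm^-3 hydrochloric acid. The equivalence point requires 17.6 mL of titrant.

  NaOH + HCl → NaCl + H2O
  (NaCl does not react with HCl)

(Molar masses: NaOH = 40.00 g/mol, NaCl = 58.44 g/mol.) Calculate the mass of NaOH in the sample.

0.263 g

n(HCl) = 0.0176 × 0.374 = 6.58 × 10^-3 mol
Let x = n(NaOH), y = n(NaCl).
Titrant: 1x = 6.58 × 10^-3;  mass: 40.00x + 58.44y = 0.491
Solving, x = 6.58 × 10^-3 mol, y = 3.90 × 10^-3 mol
mass of NaOH = 6.58 × 10^-3 × 40.00 = 0.263 g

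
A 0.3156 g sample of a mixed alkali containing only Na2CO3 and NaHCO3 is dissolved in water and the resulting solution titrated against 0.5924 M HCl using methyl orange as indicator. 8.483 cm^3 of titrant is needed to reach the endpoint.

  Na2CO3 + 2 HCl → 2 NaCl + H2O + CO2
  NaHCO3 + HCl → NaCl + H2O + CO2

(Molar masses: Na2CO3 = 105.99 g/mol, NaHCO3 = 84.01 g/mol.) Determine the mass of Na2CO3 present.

n(HCl) = 0.008483 × 0.5924 = 5.025 × 10^-3 mol
Let x = n(Na2CO3), y = n(NaHCO3).
Titrant: 2x + 1y = 5.025 × 10^-3;  mass: 105.99x + 84.01y = 0.3156
Solving, x = 1.718 × 10^-3 mol, y = 1.589 × 10^-3 mol
mass of Na2CO3 = 1.718 × 10^-3 × 105.99 = 0.1821 g

0.1821 g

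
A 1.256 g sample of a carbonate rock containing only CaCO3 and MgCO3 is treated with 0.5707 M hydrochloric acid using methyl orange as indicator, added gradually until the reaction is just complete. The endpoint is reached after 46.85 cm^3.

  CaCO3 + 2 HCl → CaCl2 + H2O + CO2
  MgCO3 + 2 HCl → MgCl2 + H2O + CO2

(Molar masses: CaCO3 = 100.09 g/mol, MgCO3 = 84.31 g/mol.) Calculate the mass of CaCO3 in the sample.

n(HCl) = 0.04685 × 0.5707 = 0.02674 mol
Let x = n(CaCO3), y = n(MgCO3).
Titrant: 2x + 2y = 0.02674;  mass: 100.09x + 84.31y = 1.256
Solving, x = 8.168 × 10^-3 mol, y = 5.201 × 10^-3 mol
mass of CaCO3 = 8.168 × 10^-3 × 100.09 = 0.8175 g

0.8175 g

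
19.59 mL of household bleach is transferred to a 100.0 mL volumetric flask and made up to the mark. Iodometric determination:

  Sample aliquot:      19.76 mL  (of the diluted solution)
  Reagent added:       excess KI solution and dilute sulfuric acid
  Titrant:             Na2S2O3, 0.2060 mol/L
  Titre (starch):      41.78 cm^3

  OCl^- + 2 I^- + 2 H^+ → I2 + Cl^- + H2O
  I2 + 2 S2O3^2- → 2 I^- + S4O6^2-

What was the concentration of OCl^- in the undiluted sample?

1.112 mol/L

n(S2O3^2-) = 0.04178 × 0.2060 = 8.607 × 10^-3 mol
n(I2) = n(S2O3^2-)/2 = 4.303 × 10^-3 mol
n(OCl^-) in the aliquot = 4.303 × 10^-3 mol (1:1 ratio)
[OCl^-]_dilute = 4.303 × 10^-3 / 0.01976 = 0.2178 mol/L
[OCl^-]_original = 0.2178 × 100.0/19.59 = 1.112 mol/L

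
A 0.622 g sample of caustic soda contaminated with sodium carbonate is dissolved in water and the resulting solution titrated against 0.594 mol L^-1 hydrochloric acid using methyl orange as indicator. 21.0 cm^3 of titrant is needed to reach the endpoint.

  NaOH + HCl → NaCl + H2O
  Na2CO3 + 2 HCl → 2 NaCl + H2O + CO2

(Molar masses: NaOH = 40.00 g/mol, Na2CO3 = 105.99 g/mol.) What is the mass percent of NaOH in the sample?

19.3 %

n(HCl) = 0.0210 × 0.594 = 0.0125 mol
Let x = n(NaOH), y = n(Na2CO3).
Titrant: 1x + 2y = 0.0125;  mass: 40.00x + 105.99y = 0.622
Solving, x = 3.01 × 10^-3 mol, y = 4.73 × 10^-3 mol
mass of NaOH = 3.01 × 10^-3 × 40.00 = 0.120 g
% NaOH = 0.120 / 0.622 × 100 = 19.3 %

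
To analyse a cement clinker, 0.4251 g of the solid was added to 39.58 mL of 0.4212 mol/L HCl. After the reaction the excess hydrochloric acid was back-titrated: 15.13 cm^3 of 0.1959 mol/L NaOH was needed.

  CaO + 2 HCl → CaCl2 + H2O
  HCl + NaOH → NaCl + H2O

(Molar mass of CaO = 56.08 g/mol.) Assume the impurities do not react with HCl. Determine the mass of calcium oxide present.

0.3843 g

n(HCl) added = 0.03958 × 0.4212 = 0.01667 mol
n(NaOH) used in back-titration = 0.01513 × 0.1959 = 2.964 × 10^-3 mol
n(HCl) left over = 2.964 × 10^-3 mol (1:1 ratio)
n(HCl) consumed by analyte = 0.01667 − 2.964 × 10^-3 = 0.01371 mol
From the 1:2 ratio, n(CaO) = 1/2 × 0.01371 = 6.854 × 10^-3 mol
mass of CaO = 6.854 × 10^-3 × 56.08 = 0.3843 g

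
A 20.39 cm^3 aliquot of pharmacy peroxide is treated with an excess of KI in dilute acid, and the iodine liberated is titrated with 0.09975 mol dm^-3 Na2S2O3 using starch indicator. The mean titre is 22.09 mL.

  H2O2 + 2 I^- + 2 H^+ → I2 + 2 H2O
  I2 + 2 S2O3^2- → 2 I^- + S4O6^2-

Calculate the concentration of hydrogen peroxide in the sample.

0.05403 mol/L

n(S2O3^2-) = 0.02209 × 0.09975 = 2.203 × 10^-3 mol
n(I2) = n(S2O3^2-)/2 = 1.102 × 10^-3 mol
n(H2O2) in the aliquot = 1.102 × 10^-3 mol (1:1 ratio)
[H2O2] = 1.102 × 10^-3 / 0.02039 = 0.05403 mol/L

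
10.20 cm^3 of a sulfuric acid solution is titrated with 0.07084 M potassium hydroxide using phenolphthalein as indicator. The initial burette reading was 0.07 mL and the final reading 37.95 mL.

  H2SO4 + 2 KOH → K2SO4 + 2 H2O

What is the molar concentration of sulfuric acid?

0.1315 M

n(KOH) = 0.03788 L × 0.07084 mol/L = 2.683 × 10^-3 mol
From the 1:2 mole ratio, n(H2SO4) = 1/2 × 2.683 × 10^-3 = 1.342 × 10^-3 mol
[H2SO4] = 1.342 × 10^-3 mol / 0.01020 L = 0.1315 mol/L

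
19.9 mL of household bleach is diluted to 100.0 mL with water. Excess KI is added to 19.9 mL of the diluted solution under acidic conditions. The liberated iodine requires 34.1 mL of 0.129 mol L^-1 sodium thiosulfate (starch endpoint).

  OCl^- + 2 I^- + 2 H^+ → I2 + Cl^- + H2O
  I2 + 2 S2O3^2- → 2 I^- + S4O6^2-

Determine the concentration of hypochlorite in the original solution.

n(S2O3^2-) = 0.0341 × 0.129 = 4.40 × 10^-3 mol
n(I2) = n(S2O3^2-)/2 = 2.20 × 10^-3 mol
n(OCl^-) in the aliquot = 2.20 × 10^-3 mol (1:1 ratio)
[OCl^-]_dilute = 2.20 × 10^-3 / 0.0199 = 0.111 mol/L
[OCl^-]_original = 0.111 × 100.0/19.9 = 0.555 mol/L

0.555 mol/L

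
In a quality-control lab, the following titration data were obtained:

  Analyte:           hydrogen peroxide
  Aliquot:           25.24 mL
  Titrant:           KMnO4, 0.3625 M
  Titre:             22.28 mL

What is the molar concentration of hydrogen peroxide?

2 MnO4^- + 5 H2O2 + 6 H^+ → 2 Mn^2+ + 5 O2 + 8 H2O
n(KMnO4) = 0.02228 L × 0.3625 mol/L = 8.076 × 10^-3 mol
From the 5:2 mole ratio, n(H2O2) = 5/2 × 8.076 × 10^-3 = 0.02019 mol
[H2O2] = 0.02019 mol / 0.02524 L = 0.8000 mol/L

0.8000 M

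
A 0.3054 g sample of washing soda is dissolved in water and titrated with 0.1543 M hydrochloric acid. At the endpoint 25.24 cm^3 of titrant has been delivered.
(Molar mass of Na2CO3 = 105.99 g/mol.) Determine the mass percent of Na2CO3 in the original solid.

67.58 %

Na2CO3 + 2 HCl → 2 NaCl + H2O + CO2
n(HCl) = 0.02524 L × 0.1543 mol/L = 3.895 × 10^-3 mol
From the 1:2 ratio, n(Na2CO3) = 1/2 × 3.895 × 10^-3 = 1.947 × 10^-3 mol
mass of Na2CO3 = 1.947 × 10^-3 × 105.99 g/mol = 0.2064 g
% Na2CO3 = 0.2064 / 0.3054 × 100 = 67.58 %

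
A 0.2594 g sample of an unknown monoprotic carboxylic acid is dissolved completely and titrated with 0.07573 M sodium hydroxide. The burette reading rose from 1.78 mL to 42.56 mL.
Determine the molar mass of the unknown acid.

84.00 g/mol

n(NaOH) = 0.04078 L × 0.07573 mol/L = 3.088 × 10^-3 mol
n(HA) = 3.088 × 10^-3 mol (1:1 ratio)
M = m / n = 0.2594 g / 3.088 × 10^-3 mol = 84.00 g/mol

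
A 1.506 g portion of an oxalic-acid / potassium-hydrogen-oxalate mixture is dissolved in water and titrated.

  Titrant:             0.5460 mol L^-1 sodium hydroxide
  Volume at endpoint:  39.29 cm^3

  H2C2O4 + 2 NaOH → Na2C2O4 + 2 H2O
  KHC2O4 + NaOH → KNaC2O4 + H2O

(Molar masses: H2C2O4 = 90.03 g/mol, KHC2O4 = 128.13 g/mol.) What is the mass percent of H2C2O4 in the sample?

44.69 %

n(NaOH) = 0.03929 × 0.5460 = 0.02145 mol
Let x = n(H2C2O4), y = n(KHC2O4).
Titrant: 2x + 1y = 0.02145;  mass: 90.03x + 128.13y = 1.506
Solving, x = 7.476 × 10^-3 mol, y = 6.501 × 10^-3 mol
mass of H2C2O4 = 7.476 × 10^-3 × 90.03 = 0.6730 g
% H2C2O4 = 0.6730 / 1.506 × 100 = 44.69 %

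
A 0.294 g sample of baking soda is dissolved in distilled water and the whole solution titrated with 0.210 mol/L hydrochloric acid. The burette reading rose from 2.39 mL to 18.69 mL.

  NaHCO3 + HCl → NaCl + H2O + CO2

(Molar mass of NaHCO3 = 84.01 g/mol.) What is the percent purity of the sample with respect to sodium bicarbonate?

n(HCl) = 0.0163 L × 0.210 mol/L = 3.42 × 10^-3 mol
n(NaHCO3) = 3.42 × 10^-3 mol (1:1 ratio)
mass of NaHCO3 = 3.42 × 10^-3 × 84.01 g/mol = 0.288 g
% NaHCO3 = 0.288 / 0.294 × 100 = 97.8 %

97.8 %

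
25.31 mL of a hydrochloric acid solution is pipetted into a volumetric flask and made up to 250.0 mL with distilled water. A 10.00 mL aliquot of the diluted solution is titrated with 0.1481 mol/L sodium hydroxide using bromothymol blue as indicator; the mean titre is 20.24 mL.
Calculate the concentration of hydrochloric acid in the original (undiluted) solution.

HCl + NaOH → NaCl + H2O
n(NaOH) = 0.02024 × 0.1481 = 2.998 × 10^-3 mol
n(HCl) in the aliquot = 2.998 × 10^-3 mol (1:1 ratio)
[HCl]_dilute = 2.998 × 10^-3 / 0.01000 = 0.2998 mol/L
Dilution factor = 250.0 / 25.31 = 9.878
[HCl]_stock = 0.2998 × 9.878 = 2.961 mol/L

2.961 mol/L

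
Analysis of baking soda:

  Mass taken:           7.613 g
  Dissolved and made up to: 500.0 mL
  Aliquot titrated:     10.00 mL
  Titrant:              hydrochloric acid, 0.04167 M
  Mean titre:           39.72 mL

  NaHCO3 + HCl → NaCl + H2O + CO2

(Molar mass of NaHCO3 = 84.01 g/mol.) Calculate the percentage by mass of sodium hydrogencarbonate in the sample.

91.32 %

n(HCl) per titration = 0.03972 × 0.04167 = 1.655 × 10^-3 mol
n(NaHCO3) in each aliquot = 1.655 × 10^-3 mol (1:1 ratio)
n(NaHCO3) in the whole flask = 1.655 × 10^-3 × 500.0/10.00 = 0.08276 mol
mass of NaHCO3 = 0.08276 × 84.01 = 6.952 g
% NaHCO3 = 6.952 / 7.613 × 100 = 91.32 %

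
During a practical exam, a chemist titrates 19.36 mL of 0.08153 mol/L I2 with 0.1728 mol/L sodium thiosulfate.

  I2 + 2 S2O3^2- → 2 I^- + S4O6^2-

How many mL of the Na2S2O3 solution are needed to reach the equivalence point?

n(I2) = 0.01936 L × 0.08153 mol/L = 1.578 × 10^-3 mol
From the 2:1 stoichiometry, n(Na2S2O3) = 2/1 × 1.578 × 10^-3 = 3.157 × 10^-3 mol
V(Na2S2O3) = 3.157 × 10^-3 mol / 0.1728 mol/L = 0.01827 L = 18.27 mL

18.27 mL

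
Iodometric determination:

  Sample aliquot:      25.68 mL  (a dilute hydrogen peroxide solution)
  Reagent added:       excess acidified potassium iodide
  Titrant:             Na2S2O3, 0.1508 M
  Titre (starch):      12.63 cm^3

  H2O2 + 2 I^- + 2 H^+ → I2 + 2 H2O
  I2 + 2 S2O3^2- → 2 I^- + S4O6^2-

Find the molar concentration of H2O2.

0.03708 M

n(S2O3^2-) = 0.01263 × 0.1508 = 1.905 × 10^-3 mol
n(I2) = n(S2O3^2-)/2 = 9.523 × 10^-4 mol
n(H2O2) in the aliquot = 9.523 × 10^-4 mol (1:1 ratio)
[H2O2] = 9.523 × 10^-4 / 0.02568 = 0.03708 mol/L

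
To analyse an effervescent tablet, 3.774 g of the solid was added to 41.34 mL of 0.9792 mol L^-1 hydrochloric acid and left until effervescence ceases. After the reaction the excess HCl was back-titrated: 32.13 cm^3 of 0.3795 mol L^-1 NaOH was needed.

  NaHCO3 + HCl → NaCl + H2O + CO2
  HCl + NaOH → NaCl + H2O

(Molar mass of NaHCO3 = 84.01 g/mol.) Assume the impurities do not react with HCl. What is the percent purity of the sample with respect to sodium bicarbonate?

62.97 %

n(HCl) added = 0.04134 × 0.9792 = 0.04048 mol
n(NaOH) used in back-titration = 0.03213 × 0.3795 = 0.01219 mol
n(HCl) left over = 0.01219 mol (1:1 ratio)
n(HCl) consumed by analyte = 0.04048 − 0.01219 = 0.02829 mol
n(NaHCO3) = 0.02829 mol (1:1 ratio)
mass of NaHCO3 = 0.02829 × 84.01 = 2.376 g
% NaHCO3 = 2.376 / 3.774 × 100 = 62.97 %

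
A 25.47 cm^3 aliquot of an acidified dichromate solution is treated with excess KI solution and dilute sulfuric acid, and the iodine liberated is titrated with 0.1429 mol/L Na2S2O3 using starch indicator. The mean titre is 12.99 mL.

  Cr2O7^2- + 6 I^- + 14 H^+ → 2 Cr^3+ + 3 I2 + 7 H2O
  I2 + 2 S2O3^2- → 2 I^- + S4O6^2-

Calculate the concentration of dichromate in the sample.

n(S2O3^2-) = 0.01299 × 0.1429 = 1.856 × 10^-3 mol
n(I2) = n(S2O3^2-)/2 = 9.281 × 10^-4 mol
From the 1:3 ratio, n(Cr2O7^2-) in the aliquot = 1/3 × 9.281 × 10^-4 = 3.094 × 10^-4 mol
[Cr2O7^2-] = 3.094 × 10^-4 / 0.02547 = 0.01215 mol/L

0.01215 mol/L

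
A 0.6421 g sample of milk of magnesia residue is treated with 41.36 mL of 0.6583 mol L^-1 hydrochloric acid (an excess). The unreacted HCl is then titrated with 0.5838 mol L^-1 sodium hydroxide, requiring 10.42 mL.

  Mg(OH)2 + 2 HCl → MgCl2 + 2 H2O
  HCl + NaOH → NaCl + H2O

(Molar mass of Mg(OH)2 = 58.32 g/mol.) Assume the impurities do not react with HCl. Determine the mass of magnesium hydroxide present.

n(HCl) added = 0.04136 × 0.6583 = 0.02723 mol
n(NaOH) used in back-titration = 0.01042 × 0.5838 = 6.083 × 10^-3 mol
n(HCl) left over = 6.083 × 10^-3 mol (1:1 ratio)
n(HCl) consumed by analyte = 0.02723 − 6.083 × 10^-3 = 0.02114 mol
From the 1:2 ratio, n(Mg(OH)2) = 1/2 × 0.02114 = 0.01057 mol
mass of Mg(OH)2 = 0.01057 × 58.32 = 0.6166 g

0.6166 g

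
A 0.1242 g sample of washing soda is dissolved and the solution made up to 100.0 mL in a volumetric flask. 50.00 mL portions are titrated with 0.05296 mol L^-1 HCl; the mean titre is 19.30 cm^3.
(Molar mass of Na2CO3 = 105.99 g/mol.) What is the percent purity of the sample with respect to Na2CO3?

87.23 %

Na2CO3 + 2 HCl → 2 NaCl + H2O + CO2
n(HCl) per titration = 0.01930 × 0.05296 = 1.022 × 10^-3 mol
From the 1:2 ratio, n(Na2CO3) in each aliquot = 1/2 × 1.022 × 10^-3 = 5.111 × 10^-4 mol
n(Na2CO3) in the whole flask = 5.111 × 10^-4 × 100.0/50.00 = 1.022 × 10^-3 mol
mass of Na2CO3 = 1.022 × 10^-3 × 105.99 = 0.1083 g
% Na2CO3 = 0.1083 / 0.1242 × 100 = 87.23 %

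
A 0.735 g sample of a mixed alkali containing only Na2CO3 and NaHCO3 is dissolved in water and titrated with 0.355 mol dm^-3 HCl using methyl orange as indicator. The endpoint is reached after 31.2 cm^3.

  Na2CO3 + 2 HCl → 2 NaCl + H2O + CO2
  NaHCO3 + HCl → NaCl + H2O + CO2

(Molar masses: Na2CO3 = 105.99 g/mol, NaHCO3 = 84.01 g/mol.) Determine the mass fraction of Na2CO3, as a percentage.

n(HCl) = 0.0312 × 0.355 = 0.0111 mol
Let x = n(Na2CO3), y = n(NaHCO3).
Titrant: 2x + 1y = 0.0111;  mass: 105.99x + 84.01y = 0.735
Solving, x = 3.15 × 10^-3 mol, y = 4.77 × 10^-3 mol
mass of Na2CO3 = 3.15 × 10^-3 × 105.99 = 0.334 g
% Na2CO3 = 0.334 / 0.735 × 100 = 45.4 %

45.4 %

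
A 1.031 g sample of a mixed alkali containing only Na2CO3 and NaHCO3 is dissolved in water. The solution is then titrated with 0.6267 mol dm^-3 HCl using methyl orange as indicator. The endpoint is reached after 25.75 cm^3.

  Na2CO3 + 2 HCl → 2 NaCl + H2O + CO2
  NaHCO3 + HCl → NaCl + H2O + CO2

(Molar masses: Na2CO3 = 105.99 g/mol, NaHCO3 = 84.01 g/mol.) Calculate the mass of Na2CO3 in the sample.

n(HCl) = 0.02575 × 0.6267 = 0.01614 mol
Let x = n(Na2CO3), y = n(NaHCO3).
Titrant: 2x + 1y = 0.01614;  mass: 105.99x + 84.01y = 1.031
Solving, x = 5.235 × 10^-3 mol, y = 5.668 × 10^-3 mol
mass of Na2CO3 = 5.235 × 10^-3 × 105.99 = 0.5548 g

0.5548 g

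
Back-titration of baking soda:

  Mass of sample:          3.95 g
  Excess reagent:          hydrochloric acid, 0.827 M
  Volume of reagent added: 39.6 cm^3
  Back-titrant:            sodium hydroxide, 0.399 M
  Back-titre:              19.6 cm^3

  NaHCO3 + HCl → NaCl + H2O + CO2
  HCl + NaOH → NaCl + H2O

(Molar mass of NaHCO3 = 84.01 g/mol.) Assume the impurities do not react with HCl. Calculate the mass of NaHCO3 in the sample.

2.09 g

n(HCl) added = 0.0396 × 0.827 = 0.0327 mol
n(NaOH) used in back-titration = 0.0196 × 0.399 = 7.82 × 10^-3 mol
n(HCl) left over = 7.82 × 10^-3 mol (1:1 ratio)
n(HCl) consumed by analyte = 0.0327 − 7.82 × 10^-3 = 0.0249 mol
n(NaHCO3) = 0.0249 mol (1:1 ratio)
mass of NaHCO3 = 0.0249 × 84.01 = 2.09 g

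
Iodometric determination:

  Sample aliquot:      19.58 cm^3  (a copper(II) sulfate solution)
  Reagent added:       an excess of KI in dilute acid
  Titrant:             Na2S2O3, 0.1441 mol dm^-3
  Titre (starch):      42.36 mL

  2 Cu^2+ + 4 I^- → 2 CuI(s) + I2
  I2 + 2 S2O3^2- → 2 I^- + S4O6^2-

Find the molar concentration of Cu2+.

n(S2O3^2-) = 0.04236 × 0.1441 = 6.104 × 10^-3 mol
n(I2) = n(S2O3^2-)/2 = 3.052 × 10^-3 mol
From the 2:1 ratio, n(Cu2+) in the aliquot = 2/1 × 3.052 × 10^-3 = 6.104 × 10^-3 mol
[Cu2+] = 6.104 × 10^-3 / 0.01958 = 0.3118 mol/L

0.3118 mol/L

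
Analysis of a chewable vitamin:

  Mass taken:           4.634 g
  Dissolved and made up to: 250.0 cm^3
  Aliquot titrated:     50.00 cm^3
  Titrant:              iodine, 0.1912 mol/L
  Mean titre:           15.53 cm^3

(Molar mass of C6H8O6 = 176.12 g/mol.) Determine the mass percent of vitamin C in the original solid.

C6H8O6 + I2 → C6H6O6 + 2 HI
n(I2) per titration = 0.01553 × 0.1912 = 2.969 × 10^-3 mol
n(C6H8O6) in each aliquot = 2.969 × 10^-3 mol (1:1 ratio)
n(C6H8O6) in the whole flask = 2.969 × 10^-3 × 250.0/50.00 = 0.01485 mol
mass of C6H8O6 = 0.01485 × 176.12 = 2.615 g
% C6H8O6 = 2.615 / 4.634 × 100 = 56.43 %

56.43 %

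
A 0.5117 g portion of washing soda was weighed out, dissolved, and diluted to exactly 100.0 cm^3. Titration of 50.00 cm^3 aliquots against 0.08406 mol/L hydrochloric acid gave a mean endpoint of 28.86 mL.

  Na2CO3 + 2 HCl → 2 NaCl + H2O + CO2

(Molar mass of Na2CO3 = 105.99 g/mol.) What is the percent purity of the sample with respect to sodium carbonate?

n(HCl) per titration = 0.02886 × 0.08406 = 2.426 × 10^-3 mol
From the 1:2 ratio, n(Na2CO3) in each aliquot = 1/2 × 2.426 × 10^-3 = 1.213 × 10^-3 mol
n(Na2CO3) in the whole flask = 1.213 × 10^-3 × 100.0/50.00 = 2.426 × 10^-3 mol
mass of Na2CO3 = 2.426 × 10^-3 × 105.99 = 0.2571 g
% Na2CO3 = 0.2571 / 0.5117 × 100 = 50.25 %

50.25 %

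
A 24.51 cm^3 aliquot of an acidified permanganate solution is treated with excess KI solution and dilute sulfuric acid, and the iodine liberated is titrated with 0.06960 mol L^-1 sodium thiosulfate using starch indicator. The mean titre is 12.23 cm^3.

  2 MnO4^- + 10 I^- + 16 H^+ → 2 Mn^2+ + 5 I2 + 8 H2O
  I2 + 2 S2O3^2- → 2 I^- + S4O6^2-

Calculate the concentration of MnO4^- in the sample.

n(S2O3^2-) = 0.01223 × 0.06960 = 8.512 × 10^-4 mol
n(I2) = n(S2O3^2-)/2 = 4.256 × 10^-4 mol
From the 2:5 ratio, n(MnO4^-) in the aliquot = 2/5 × 4.256 × 10^-4 = 1.702 × 10^-4 mol
[MnO4^-] = 1.702 × 10^-4 / 0.02451 = 0.006946 mol/L

0.006946 mol/L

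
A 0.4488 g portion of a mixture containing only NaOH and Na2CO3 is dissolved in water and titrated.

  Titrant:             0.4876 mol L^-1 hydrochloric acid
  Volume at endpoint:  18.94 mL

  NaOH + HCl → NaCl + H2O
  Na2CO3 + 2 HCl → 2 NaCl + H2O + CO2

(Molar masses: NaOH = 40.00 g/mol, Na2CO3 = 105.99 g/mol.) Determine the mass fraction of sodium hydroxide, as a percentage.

n(HCl) = 0.01894 × 0.4876 = 9.235 × 10^-3 mol
Let x = n(NaOH), y = n(Na2CO3).
Titrant: 1x + 2y = 9.235 × 10^-3;  mass: 40.00x + 105.99y = 0.4488
Solving, x = 3.126 × 10^-3 mol, y = 3.055 × 10^-3 mol
mass of NaOH = 3.126 × 10^-3 × 40.00 = 0.1250 g
% NaOH = 0.1250 / 0.4488 × 100 = 27.86 %

27.86 %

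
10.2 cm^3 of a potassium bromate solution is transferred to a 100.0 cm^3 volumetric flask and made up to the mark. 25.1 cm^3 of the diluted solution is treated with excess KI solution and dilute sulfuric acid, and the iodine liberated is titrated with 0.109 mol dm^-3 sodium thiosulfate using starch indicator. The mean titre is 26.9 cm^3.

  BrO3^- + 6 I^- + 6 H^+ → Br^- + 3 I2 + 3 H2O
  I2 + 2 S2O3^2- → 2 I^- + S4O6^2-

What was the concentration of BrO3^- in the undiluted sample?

0.191 mol/L

n(S2O3^2-) = 0.0269 × 0.109 = 2.93 × 10^-3 mol
n(I2) = n(S2O3^2-)/2 = 1.47 × 10^-3 mol
From the 1:3 ratio, n(BrO3^-) in the aliquot = 1/3 × 1.47 × 10^-3 = 4.89 × 10^-4 mol
[BrO3^-]_dilute = 4.89 × 10^-4 / 0.0251 = 0.0195 mol/L
[BrO3^-]_original = 0.0195 × 100.0/10.2 = 0.191 mol/L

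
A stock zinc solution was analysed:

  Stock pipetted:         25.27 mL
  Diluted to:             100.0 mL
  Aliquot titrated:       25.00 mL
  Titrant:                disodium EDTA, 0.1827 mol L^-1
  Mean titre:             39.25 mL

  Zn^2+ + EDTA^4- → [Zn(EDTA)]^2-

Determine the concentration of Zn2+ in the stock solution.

n(EDTA) = 0.03925 × 0.1827 = 7.171 × 10^-3 mol
n(Zn2+) in the aliquot = 7.171 × 10^-3 mol (1:1 ratio)
[Zn2+]_dilute = 7.171 × 10^-3 / 0.02500 = 0.2868 mol/L
Dilution factor = 100.0 / 25.27 = 3.957
[Zn2+]_stock = 0.2868 × 3.957 = 1.135 mol/L

1.135 mol/L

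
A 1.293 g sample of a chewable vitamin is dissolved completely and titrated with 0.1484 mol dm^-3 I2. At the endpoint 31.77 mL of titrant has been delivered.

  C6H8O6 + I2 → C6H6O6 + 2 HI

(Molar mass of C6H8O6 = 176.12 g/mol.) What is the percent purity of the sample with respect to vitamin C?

n(I2) = 0.03177 L × 0.1484 mol/L = 4.715 × 10^-3 mol
n(C6H8O6) = 4.715 × 10^-3 mol (1:1 ratio)
mass of C6H8O6 = 4.715 × 10^-3 × 176.12 g/mol = 0.8303 g
% C6H8O6 = 0.8303 / 1.293 × 100 = 64.22 %

64.22 %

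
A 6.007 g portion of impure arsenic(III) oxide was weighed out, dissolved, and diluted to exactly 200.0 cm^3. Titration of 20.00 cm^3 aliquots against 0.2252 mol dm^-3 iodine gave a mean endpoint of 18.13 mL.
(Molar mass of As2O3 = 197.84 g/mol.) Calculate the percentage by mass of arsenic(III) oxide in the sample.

67.23 %

As2O3 + 2 I2 + 2 H2O → As2O5 + 4 HI
n(I2) per titration = 0.01813 × 0.2252 = 4.083 × 10^-3 mol
From the 1:2 ratio, n(As2O3) in each aliquot = 1/2 × 4.083 × 10^-3 = 2.041 × 10^-3 mol
n(As2O3) in the whole flask = 2.041 × 10^-3 × 200.0/20.00 = 0.02041 mol
mass of As2O3 = 0.02041 × 197.84 = 4.039 g
% As2O3 = 4.039 / 6.007 × 100 = 67.23 %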